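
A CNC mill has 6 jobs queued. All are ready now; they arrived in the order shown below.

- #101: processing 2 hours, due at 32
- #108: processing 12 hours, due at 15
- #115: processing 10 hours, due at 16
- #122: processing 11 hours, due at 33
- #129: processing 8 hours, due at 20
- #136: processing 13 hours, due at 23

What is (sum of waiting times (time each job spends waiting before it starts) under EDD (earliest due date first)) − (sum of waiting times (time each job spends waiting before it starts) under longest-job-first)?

-22

EDD (increasing due date): #108 #115 #129 #136 #101 #122.
#108: waits 0, runs 0→12
#115: waits 12, runs 12→22
#129: waits 22, runs 22→30
#136: waits 30, runs 30→43
#101: waits 43, runs 43→45
#122: waits 45, runs 45→56
Sum = 0+12+22+30+43+45 = 152.
LPT (decreasing processing time): #136 #108 #122 #115 #129 #101.
#136: waits 0, runs 0→13
#108: waits 13, runs 13→25
#122: waits 25, runs 25→36
#115: waits 36, runs 36→46
#129: waits 46, runs 46→54
#101: waits 54, runs 54→56
Sum = 0+13+25+36+46+54 = 174.
Difference = 152 − 174 = -22.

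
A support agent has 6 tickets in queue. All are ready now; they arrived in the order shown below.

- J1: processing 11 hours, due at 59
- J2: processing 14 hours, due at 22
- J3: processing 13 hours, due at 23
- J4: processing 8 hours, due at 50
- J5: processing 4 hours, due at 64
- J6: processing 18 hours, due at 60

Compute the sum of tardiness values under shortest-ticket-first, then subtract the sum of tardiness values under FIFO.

SPT (increasing processing time): J5 J4 J1 J3 J2 J6.
J5: 0→4, due 64, tardiness 0
J4: 4→12, due 50, tardiness 0
J1: 12→23, due 59, tardiness 0
J3: 23→36, due 23, tardiness 13
J2: 36→50, due 22, tardiness 28
J6: 50→68, due 60, tardiness 8
Sum = 0+0+0+13+28+8 = 49.
FIFO (arrival order): J1 J2 J3 J4 J5 J6.
J1: 0→11, due 59, tardiness 0
J2: 11→25, due 22, tardiness 3
J3: 25→38, due 23, tardiness 15
J4: 38→46, due 50, tardiness 0
J5: 46→50, due 64, tardiness 0
J6: 50→68, due 60, tardiness 8
Sum = 0+3+15+0+0+8 = 26.
Difference = 49 − 26 = 23.

23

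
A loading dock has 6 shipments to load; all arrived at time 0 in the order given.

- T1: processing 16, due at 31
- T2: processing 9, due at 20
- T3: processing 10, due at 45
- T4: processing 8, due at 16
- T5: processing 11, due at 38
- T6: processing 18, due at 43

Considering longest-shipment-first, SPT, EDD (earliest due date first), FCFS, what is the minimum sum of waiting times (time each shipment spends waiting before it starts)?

144

LPT (decreasing processing time): T6 T1 T5 T3 T2 T4.
T6: waits 0, runs 0→18
T1: waits 18, runs 18→34
T5: waits 34, runs 34→45
T3: waits 45, runs 45→55
T2: waits 55, runs 55→64
T4: waits 64, runs 64→72
Sum = 0+18+34+45+55+64 = 216.
SPT (increasing processing time): T4 T2 T3 T5 T1 T6.
T4: waits 0, runs 0→8
T2: waits 8, runs 8→17
T3: waits 17, runs 17→27
T5: waits 27, runs 27→38
T1: waits 38, runs 38→54
T6: waits 54, runs 54→72
Sum = 0+8+17+27+38+54 = 144.
EDD (increasing due date): T4 T2 T1 T5 T6 T3.
T4: waits 0, runs 0→8
T2: waits 8, runs 8→17
T1: waits 17, runs 17→33
T5: waits 33, runs 33→44
T6: waits 44, runs 44→62
T3: waits 62, runs 62→72
Sum = 0+8+17+33+44+62 = 164.
FIFO (arrival order): T1 T2 T3 T4 T5 T6.
T1: waits 0, runs 0→16
T2: waits 16, runs 16→25
T3: waits 25, runs 25→35
T4: waits 35, runs 35→43
T5: waits 43, runs 43→54
T6: waits 54, runs 54→72
Sum = 0+16+25+35+43+54 = 173.
LPT 216, SPT 144, EDD 164, FIFO 173 → minimum 144.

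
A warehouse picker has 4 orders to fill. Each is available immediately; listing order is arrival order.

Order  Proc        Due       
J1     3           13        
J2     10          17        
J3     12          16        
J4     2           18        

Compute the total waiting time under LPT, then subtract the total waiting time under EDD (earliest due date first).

LPT (decreasing processing time): J3 J2 J1 J4.
J3: waits 0, runs 0→12
J2: waits 12, runs 12→22
J1: waits 22, runs 22→25
J4: waits 25, runs 25→27
Sum = 0+12+22+25 = 59.
EDD (increasing due date): J1 J3 J2 J4.
J1: waits 0, runs 0→3
J3: waits 3, runs 3→15
J2: waits 15, runs 15→25
J4: waits 25, runs 25→27
Sum = 0+3+15+25 = 43.
Difference = 59 − 43 = 16.

16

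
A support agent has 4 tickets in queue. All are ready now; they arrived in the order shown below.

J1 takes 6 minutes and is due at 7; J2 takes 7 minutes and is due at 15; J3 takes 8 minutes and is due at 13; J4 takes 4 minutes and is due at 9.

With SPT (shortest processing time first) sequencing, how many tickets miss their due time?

SPT (increasing processing time): J4 J1 J2 J3.
J4: 0→4, due 9, tardiness 0
J1: 4→10, due 7, tardiness 3
J2: 10→17, due 15, tardiness 2
J3: 17→25, due 13, tardiness 12
Late tickets: 3.

3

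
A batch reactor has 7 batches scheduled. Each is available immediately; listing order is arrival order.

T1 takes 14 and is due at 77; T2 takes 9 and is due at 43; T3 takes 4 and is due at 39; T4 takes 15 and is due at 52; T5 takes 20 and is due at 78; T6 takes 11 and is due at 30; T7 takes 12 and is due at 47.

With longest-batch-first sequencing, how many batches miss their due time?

LPT (decreasing processing time): T5 T4 T1 T7 T6 T2 T3.
T5: 0→20, due 78, tardiness 0
T4: 20→35, due 52, tardiness 0
T1: 35→49, due 77, tardiness 0
T7: 49→61, due 47, tardiness 14
T6: 61→72, due 30, tardiness 42
T2: 72→81, due 43, tardiness 38
T3: 81→85, due 39, tardiness 46
Late batches: 4.

4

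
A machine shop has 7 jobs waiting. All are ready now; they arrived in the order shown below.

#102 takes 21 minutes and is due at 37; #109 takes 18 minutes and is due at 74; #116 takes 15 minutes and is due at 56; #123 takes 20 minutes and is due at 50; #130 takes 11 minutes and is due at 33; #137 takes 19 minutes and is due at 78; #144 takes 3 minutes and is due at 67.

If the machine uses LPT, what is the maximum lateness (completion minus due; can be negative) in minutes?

LPT (decreasing processing time): #102 #123 #137 #109 #116 #130 #144.
#102: 0→21, due 37, lateness -16
#123: 21→41, due 50, lateness -9
#137: 41→60, due 78, lateness -18
#109: 60→78, due 74, lateness 4
#116: 78→93, due 56, lateness 37
#130: 93→104, due 33, lateness 71
#144: 104→107, due 67, lateness 40
Maximum = 71.

71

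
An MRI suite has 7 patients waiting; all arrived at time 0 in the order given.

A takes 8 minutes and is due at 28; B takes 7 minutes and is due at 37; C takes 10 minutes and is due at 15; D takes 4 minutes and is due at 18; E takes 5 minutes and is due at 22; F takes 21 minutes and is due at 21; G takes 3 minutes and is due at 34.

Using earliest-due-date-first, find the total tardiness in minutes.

EDD (increasing due date): C D F E A G B.
C: 0→10, due 15, tardiness 0
D: 10→14, due 18, tardiness 0
F: 14→35, due 21, tardiness 14
E: 35→40, due 22, tardiness 18
A: 40→48, due 28, tardiness 20
G: 48→51, due 34, tardiness 17
B: 51→58, due 37, tardiness 21
Sum = 0+0+14+18+20+17+21 = 90.

90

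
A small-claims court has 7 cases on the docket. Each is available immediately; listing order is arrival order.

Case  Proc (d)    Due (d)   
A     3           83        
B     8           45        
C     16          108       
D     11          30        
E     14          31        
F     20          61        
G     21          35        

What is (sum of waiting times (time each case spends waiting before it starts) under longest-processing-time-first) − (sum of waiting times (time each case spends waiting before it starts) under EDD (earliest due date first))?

75

LPT (decreasing processing time): G F C E D B A.
G: waits 0, runs 0→21
F: waits 21, runs 21→41
C: waits 41, runs 41→57
E: waits 57, runs 57→71
D: waits 71, runs 71→82
B: waits 82, runs 82→90
A: waits 90, runs 90→93
Sum = 0+21+41+57+71+82+90 = 362.
EDD (increasing due date): D E G B F A C.
D: waits 0, runs 0→11
E: waits 11, runs 11→25
G: waits 25, runs 25→46
B: waits 46, runs 46→54
F: waits 54, runs 54→74
A: waits 74, runs 74→77
C: waits 77, runs 77→93
Sum = 0+11+25+46+54+74+77 = 287.
Difference = 362 − 287 = 75.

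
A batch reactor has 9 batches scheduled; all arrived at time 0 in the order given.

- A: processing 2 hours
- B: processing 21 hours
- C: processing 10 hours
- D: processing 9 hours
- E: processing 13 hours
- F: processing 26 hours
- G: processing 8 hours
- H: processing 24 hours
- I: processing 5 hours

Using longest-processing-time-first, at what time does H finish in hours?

LPT (decreasing processing time): F H B E C D G I A.
F: 0→26
H: 26→50

50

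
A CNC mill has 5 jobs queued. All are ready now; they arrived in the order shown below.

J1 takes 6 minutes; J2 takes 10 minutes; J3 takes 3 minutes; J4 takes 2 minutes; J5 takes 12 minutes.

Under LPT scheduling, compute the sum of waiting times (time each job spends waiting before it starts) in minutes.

93

LPT (decreasing processing time): J5 J2 J1 J3 J4.
J5: waits 0, runs 0→12
J2: waits 12, runs 12→22
J1: waits 22, runs 22→28
J3: waits 28, runs 28→31
J4: waits 31, runs 31→33
Sum = 0+12+22+28+31 = 93.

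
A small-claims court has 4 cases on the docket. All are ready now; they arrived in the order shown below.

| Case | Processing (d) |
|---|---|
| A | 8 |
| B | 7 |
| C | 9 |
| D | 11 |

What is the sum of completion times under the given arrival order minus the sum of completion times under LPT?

-12

FIFO (arrival order): A B C D.
A: 0→8
B: 8→15
C: 15→24
D: 24→35
Sum = 8+15+24+35 = 82.
LPT (decreasing processing time): D C A B.
D: 0→11
C: 11→20
A: 20→28
B: 28→35
Sum = 11+20+28+35 = 94.
Difference = 82 − 94 = -12.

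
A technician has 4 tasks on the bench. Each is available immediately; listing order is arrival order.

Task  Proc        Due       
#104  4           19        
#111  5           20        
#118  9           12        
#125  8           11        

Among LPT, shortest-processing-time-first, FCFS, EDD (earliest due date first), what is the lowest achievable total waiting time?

LPT (decreasing processing time): #118 #125 #111 #104.
#118: waits 0, runs 0→9
#125: waits 9, runs 9→17
#111: waits 17, runs 17→22
#104: waits 22, runs 22→26
Sum = 0+9+17+22 = 48.
SPT (increasing processing time): #104 #111 #125 #118.
#104: waits 0, runs 0→4
#111: waits 4, runs 4→9
#125: waits 9, runs 9→17
#118: waits 17, runs 17→26
Sum = 0+4+9+17 = 30.
FIFO (arrival order): #104 #111 #118 #125.
#104: waits 0, runs 0→4
#111: waits 4, runs 4→9
#118: waits 9, runs 9→18
#125: waits 18, runs 18→26
Sum = 0+4+9+18 = 31.
EDD (increasing due date): #125 #118 #104 #111.
#125: waits 0, runs 0→8
#118: waits 8, runs 8→17
#104: waits 17, runs 17→21
#111: waits 21, runs 21→26
Sum = 0+8+17+21 = 46.
LPT 48, SPT 30, FIFO 31, EDD 46 → minimum 30.

30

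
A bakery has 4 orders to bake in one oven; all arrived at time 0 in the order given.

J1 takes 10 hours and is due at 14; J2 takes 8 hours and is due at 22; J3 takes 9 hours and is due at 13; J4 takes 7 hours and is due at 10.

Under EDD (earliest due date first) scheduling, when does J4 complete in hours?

7

EDD (increasing due date): J4 J3 J1 J2.
J4: 0→7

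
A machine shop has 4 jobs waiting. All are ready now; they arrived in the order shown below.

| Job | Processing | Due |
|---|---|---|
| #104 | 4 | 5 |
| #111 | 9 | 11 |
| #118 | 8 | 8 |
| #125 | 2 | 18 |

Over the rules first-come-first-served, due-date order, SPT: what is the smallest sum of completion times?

45

FIFO (arrival order): #104 #111 #118 #125.
#104: 0→4
#111: 4→13
#118: 13→21
#125: 21→23
Sum = 4+13+21+23 = 61.
EDD (increasing due date): #104 #118 #111 #125.
#104: 0→4
#118: 4→12
#111: 12→21
#125: 21→23
Sum = 4+12+21+23 = 60.
SPT (increasing processing time): #125 #104 #118 #111.
#125: 0→2
#104: 2→6
#118: 6→14
#111: 14→23
Sum = 2+6+14+23 = 45.
FIFO 61, EDD 60, SPT 45 → minimum 45.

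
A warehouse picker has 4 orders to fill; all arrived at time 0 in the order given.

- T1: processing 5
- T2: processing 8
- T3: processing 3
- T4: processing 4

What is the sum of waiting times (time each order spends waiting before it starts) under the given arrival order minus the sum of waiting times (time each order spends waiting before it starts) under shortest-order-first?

12

FIFO (arrival order): T1 T2 T3 T4.
T1: waits 0, runs 0→5
T2: waits 5, runs 5→13
T3: waits 13, runs 13→16
T4: waits 16, runs 16→20
Sum = 0+5+13+16 = 34.
SPT (increasing processing time): T3 T4 T1 T2.
T3: waits 0, runs 0→3
T4: waits 3, runs 3→7
T1: waits 7, runs 7→12
T2: waits 12, runs 12→20
Sum = 0+3+7+12 = 22.
Difference = 34 − 22 = 12.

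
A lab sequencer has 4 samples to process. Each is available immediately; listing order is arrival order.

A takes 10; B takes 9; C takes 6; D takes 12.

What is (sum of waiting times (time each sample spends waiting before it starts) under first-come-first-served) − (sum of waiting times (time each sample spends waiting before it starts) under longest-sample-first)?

-11

FIFO (arrival order): A B C D.
A: waits 0, runs 0→10
B: waits 10, runs 10→19
C: waits 19, runs 19→25
D: waits 25, runs 25→37
Sum = 0+10+19+25 = 54.
LPT (decreasing processing time): D A B C.
D: waits 0, runs 0→12
A: waits 12, runs 12→22
B: waits 22, runs 22→31
C: waits 31, runs 31→37
Sum = 0+12+22+31 = 65.
Difference = 54 − 65 = -11.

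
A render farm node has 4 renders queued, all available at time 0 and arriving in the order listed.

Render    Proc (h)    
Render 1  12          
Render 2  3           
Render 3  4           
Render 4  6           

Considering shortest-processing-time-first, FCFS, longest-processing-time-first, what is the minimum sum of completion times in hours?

SPT (increasing processing time): Render 2 Render 3 Render 4 Render 1.
Render 2: 0→3
Render 3: 3→7
Render 4: 7→13
Render 1: 13→25
Sum = 3+7+13+25 = 48.
FIFO (arrival order): Render 1 Render 2 Render 3 Render 4.
Render 1: 0→12
Render 2: 12→15
Render 3: 15→19
Render 4: 19→25
Sum = 12+15+19+25 = 71.
LPT (decreasing processing time): Render 1 Render 4 Render 3 Render 2.
Render 1: 0→12
Render 4: 12→18
Render 3: 18→22
Render 2: 22→25
Sum = 12+18+22+25 = 77.
SPT 48, FIFO 71, LPT 77 → minimum 48.

48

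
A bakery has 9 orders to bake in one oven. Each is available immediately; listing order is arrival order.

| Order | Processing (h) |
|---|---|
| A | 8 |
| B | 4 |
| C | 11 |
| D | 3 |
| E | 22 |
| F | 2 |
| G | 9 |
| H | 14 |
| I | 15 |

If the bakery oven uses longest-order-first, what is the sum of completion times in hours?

579

LPT (decreasing processing time): E I H C G A B D F.
E: 0→22
I: 22→37
H: 37→51
C: 51→62
G: 62→71
A: 71→79
B: 79→83
D: 83→86
F: 86→88
Sum = 22+37+51+62+71+79+83+86+88 = 579.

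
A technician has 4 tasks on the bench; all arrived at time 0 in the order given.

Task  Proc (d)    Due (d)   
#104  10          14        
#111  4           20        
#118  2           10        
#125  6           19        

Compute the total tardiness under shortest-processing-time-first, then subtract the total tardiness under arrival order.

SPT (increasing processing time): #118 #111 #125 #104.
#118: 0→2, due 10, tardiness 0
#111: 2→6, due 20, tardiness 0
#125: 6→12, due 19, tardiness 0
#104: 12→22, due 14, tardiness 8
Sum = 0+0+0+8 = 8.
FIFO (arrival order): #104 #111 #118 #125.
#104: 0→10, due 14, tardiness 0
#111: 10→14, due 20, tardiness 0
#118: 14→16, due 10, tardiness 6
#125: 16→22, due 19, tardiness 3
Sum = 0+0+6+3 = 9.
Difference = 8 − 9 = -1.

-1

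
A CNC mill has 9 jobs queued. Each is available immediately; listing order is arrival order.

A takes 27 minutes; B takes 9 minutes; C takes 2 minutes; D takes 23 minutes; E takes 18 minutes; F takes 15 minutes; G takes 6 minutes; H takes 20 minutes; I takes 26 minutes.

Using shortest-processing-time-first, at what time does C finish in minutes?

2

SPT (increasing processing time): C G B F E H D I A.
C: 0→2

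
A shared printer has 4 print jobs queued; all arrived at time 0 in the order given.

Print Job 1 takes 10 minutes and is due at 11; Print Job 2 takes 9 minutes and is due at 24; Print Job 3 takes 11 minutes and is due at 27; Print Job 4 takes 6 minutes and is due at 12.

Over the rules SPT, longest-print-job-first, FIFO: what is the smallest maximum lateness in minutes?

SPT (increasing processing time): Print Job 4 Print Job 2 Print Job 1 Print Job 3.
Print Job 4: 0→6, due 12, lateness -6
Print Job 2: 6→15, due 24, lateness -9
Print Job 1: 15→25, due 11, lateness 14
Print Job 3: 25→36, due 27, lateness 9
Maximum = 14.
LPT (decreasing processing time): Print Job 3 Print Job 1 Print Job 2 Print Job 4.
Print Job 3: 0→11, due 27, lateness -16
Print Job 1: 11→21, due 11, lateness 10
Print Job 2: 21→30, due 24, lateness 6
Print Job 4: 30→36, due 12, lateness 24
Maximum = 24.
FIFO (arrival order): Print Job 1 Print Job 2 Print Job 3 Print Job 4.
Print Job 1: 0→10, due 11, lateness -1
Print Job 2: 10→19, due 24, lateness -5
Print Job 3: 19→30, due 27, lateness 3
Print Job 4: 30→36, due 12, lateness 24
Maximum = 24.
SPT 14, LPT 24, FIFO 24 → minimum 14.

14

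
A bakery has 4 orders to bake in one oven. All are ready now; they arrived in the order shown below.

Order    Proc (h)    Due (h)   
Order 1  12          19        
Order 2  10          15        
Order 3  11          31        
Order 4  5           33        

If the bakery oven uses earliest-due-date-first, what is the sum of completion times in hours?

EDD (increasing due date): Order 2 Order 1 Order 3 Order 4.
Order 2: 0→10
Order 1: 10→22
Order 3: 22→33
Order 4: 33→38
Sum = 10+22+33+38 = 103.

103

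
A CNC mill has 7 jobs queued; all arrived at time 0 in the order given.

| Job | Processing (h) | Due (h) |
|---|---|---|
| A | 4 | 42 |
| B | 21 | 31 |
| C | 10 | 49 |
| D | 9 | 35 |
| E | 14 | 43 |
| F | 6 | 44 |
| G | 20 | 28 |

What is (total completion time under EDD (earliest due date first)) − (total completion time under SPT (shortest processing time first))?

EDD (increasing due date): G B D A E F C.
G: 0→20
B: 20→41
D: 41→50
A: 50→54
E: 54→68
F: 68→74
C: 74→84
Sum = 20+41+50+54+68+74+84 = 391.
SPT (increasing processing time): A F D C E G B.
A: 0→4
F: 4→10
D: 10→19
C: 19→29
E: 29→43
G: 43→63
B: 63→84
Sum = 4+10+19+29+43+63+84 = 252.
Difference = 391 − 252 = 139.

139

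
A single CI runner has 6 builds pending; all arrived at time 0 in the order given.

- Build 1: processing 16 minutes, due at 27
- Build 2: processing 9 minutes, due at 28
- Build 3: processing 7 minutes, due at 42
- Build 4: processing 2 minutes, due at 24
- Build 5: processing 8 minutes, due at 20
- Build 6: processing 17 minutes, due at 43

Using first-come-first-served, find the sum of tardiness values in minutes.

FIFO (arrival order): Build 1 Build 2 Build 3 Build 4 Build 5 Build 6.
Build 1: 0→16, due 27, tardiness 0
Build 2: 16→25, due 28, tardiness 0
Build 3: 25→32, due 42, tardiness 0
Build 4: 32→34, due 24, tardiness 10
Build 5: 34→42, due 20, tardiness 22
Build 6: 42→59, due 43, tardiness 16
Sum = 0+0+0+10+22+16 = 48.

48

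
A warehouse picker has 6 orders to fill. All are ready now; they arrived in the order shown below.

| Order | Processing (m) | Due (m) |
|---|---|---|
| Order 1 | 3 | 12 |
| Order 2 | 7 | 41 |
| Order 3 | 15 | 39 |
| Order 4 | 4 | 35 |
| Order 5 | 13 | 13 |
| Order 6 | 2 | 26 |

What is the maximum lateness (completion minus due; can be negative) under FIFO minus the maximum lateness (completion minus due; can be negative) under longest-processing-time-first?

FIFO (arrival order): Order 1 Order 2 Order 3 Order 4 Order 5 Order 6.
Order 1: 0→3, due 12, lateness -9
Order 2: 3→10, due 41, lateness -31
Order 3: 10→25, due 39, lateness -14
Order 4: 25→29, due 35, lateness -6
Order 5: 29→42, due 13, lateness 29
Order 6: 42→44, due 26, lateness 18
Maximum = 29.
LPT (decreasing processing time): Order 3 Order 5 Order 2 Order 4 Order 1 Order 6.
Order 3: 0→15, due 39, lateness -24
Order 5: 15→28, due 13, lateness 15
Order 2: 28→35, due 41, lateness -6
Order 4: 35→39, due 35, lateness 4
Order 1: 39→42, due 12, lateness 30
Order 6: 42→44, due 26, lateness 18
Maximum = 30.
Difference = 29 − 30 = -1.

-1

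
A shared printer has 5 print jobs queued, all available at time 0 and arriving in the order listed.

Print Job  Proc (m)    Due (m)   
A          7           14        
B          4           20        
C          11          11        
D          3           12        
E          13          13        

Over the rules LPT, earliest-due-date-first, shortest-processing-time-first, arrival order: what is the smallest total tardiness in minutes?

LPT (decreasing processing time): E C A B D.
E: 0→13, due 13, tardiness 0
C: 13→24, due 11, tardiness 13
A: 24→31, due 14, tardiness 17
B: 31→35, due 20, tardiness 15
D: 35→38, due 12, tardiness 26
Sum = 0+13+17+15+26 = 71.
EDD (increasing due date): C D E A B.
C: 0→11, due 11, tardiness 0
D: 11→14, due 12, tardiness 2
E: 14→27, due 13, tardiness 14
A: 27→34, due 14, tardiness 20
B: 34→38, due 20, tardiness 18
Sum = 0+2+14+20+18 = 54.
SPT (increasing processing time): D B A C E.
D: 0→3, due 12, tardiness 0
B: 3→7, due 20, tardiness 0
A: 7→14, due 14, tardiness 0
C: 14→25, due 11, tardiness 14
E: 25→38, due 13, tardiness 25
Sum = 0+0+0+14+25 = 39.
FIFO (arrival order): A B C D E.
A: 0→7, due 14, tardiness 0
B: 7→11, due 20, tardiness 0
C: 11→22, due 11, tardiness 11
D: 22→25, due 12, tardiness 13
E: 25→38, due 13, tardiness 25
Sum = 0+0+11+13+25 = 49.
LPT 71, EDD 54, SPT 39, FIFO 49 → minimum 39.

39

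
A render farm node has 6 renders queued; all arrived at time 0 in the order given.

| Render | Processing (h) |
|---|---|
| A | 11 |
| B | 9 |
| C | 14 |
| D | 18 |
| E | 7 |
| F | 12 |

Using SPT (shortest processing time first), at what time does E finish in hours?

7

SPT (increasing processing time): E B A F C D.
E: 0→7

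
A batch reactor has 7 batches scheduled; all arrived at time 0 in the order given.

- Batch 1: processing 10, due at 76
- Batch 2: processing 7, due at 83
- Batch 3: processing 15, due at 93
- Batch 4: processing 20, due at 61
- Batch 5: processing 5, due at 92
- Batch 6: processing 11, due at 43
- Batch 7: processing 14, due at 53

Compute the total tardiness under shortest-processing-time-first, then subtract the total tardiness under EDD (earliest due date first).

SPT (increasing processing time): Batch 5 Batch 2 Batch 1 Batch 6 Batch 7 Batch 3 Batch 4.
Batch 5: 0→5, due 92, tardiness 0
Batch 2: 5→12, due 83, tardiness 0
Batch 1: 12→22, due 76, tardiness 0
Batch 6: 22→33, due 43, tardiness 0
Batch 7: 33→47, due 53, tardiness 0
Batch 3: 47→62, due 93, tardiness 0
Batch 4: 62→82, due 61, tardiness 21
Sum = 0+0+0+0+0+0+21 = 21.
EDD (increasing due date): Batch 6 Batch 7 Batch 4 Batch 1 Batch 2 Batch 5 Batch 3.
Batch 6: 0→11, due 43, tardiness 0
Batch 7: 11→25, due 53, tardiness 0
Batch 4: 25→45, due 61, tardiness 0
Batch 1: 45→55, due 76, tardiness 0
Batch 2: 55→62, due 83, tardiness 0
Batch 5: 62→67, due 92, tardiness 0
Batch 3: 67→82, due 93, tardiness 0
Sum = 0+0+0+0+0+0+0 = 0.
Difference = 21 − 0 = 21.

21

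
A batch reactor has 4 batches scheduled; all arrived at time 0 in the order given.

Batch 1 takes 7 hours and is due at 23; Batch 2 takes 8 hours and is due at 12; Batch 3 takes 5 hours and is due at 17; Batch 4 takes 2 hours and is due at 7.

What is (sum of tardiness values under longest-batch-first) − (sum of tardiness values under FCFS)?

-3

LPT (decreasing processing time): Batch 2 Batch 1 Batch 3 Batch 4.
Batch 2: 0→8, due 12, tardiness 0
Batch 1: 8→15, due 23, tardiness 0
Batch 3: 15→20, due 17, tardiness 3
Batch 4: 20→22, due 7, tardiness 15
Sum = 0+0+3+15 = 18.
FIFO (arrival order): Batch 1 Batch 2 Batch 3 Batch 4.
Batch 1: 0→7, due 23, tardiness 0
Batch 2: 7→15, due 12, tardiness 3
Batch 3: 15→20, due 17, tardiness 3
Batch 4: 20→22, due 7, tardiness 15
Sum = 0+3+3+15 = 21.
Difference = 18 − 21 = -3.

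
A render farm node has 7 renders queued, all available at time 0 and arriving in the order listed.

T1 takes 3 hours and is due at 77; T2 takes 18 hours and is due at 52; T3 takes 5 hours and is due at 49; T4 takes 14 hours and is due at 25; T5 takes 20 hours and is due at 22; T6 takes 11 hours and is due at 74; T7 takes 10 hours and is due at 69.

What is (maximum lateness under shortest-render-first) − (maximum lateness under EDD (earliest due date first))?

50

SPT (increasing processing time): T1 T3 T7 T6 T4 T2 T5.
T1: 0→3, due 77, lateness -74
T3: 3→8, due 49, lateness -41
T7: 8→18, due 69, lateness -51
T6: 18→29, due 74, lateness -45
T4: 29→43, due 25, lateness 18
T2: 43→61, due 52, lateness 9
T5: 61→81, due 22, lateness 59
Maximum = 59.
EDD (increasing due date): T5 T4 T3 T2 T7 T6 T1.
T5: 0→20, due 22, lateness -2
T4: 20→34, due 25, lateness 9
T3: 34→39, due 49, lateness -10
T2: 39→57, due 52, lateness 5
T7: 57→67, due 69, lateness -2
T6: 67→78, due 74, lateness 4
T1: 78→81, due 77, lateness 4
Maximum = 9.
Difference = 59 − 9 = 50.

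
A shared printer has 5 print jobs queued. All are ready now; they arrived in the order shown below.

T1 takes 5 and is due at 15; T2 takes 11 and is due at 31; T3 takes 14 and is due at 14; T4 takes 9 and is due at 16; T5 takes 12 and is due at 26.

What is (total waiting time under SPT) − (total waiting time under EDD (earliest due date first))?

SPT (increasing processing time): T1 T4 T2 T5 T3.
T1: waits 0, runs 0→5
T4: waits 5, runs 5→14
T2: waits 14, runs 14→25
T5: waits 25, runs 25→37
T3: waits 37, runs 37→51
Sum = 0+5+14+25+37 = 81.
EDD (increasing due date): T3 T1 T4 T5 T2.
T3: waits 0, runs 0→14
T1: waits 14, runs 14→19
T4: waits 19, runs 19→28
T5: waits 28, runs 28→40
T2: waits 40, runs 40→51
Sum = 0+14+19+28+40 = 101.
Difference = 81 − 101 = -20.

-20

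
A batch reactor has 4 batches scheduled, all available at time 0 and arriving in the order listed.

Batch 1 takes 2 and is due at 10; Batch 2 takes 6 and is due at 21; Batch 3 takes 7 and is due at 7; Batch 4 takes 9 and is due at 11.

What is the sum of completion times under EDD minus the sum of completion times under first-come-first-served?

9

EDD (increasing due date): Batch 3 Batch 1 Batch 4 Batch 2.
Batch 3: 0→7
Batch 1: 7→9
Batch 4: 9→18
Batch 2: 18→24
Sum = 7+9+18+24 = 58.
FIFO (arrival order): Batch 1 Batch 2 Batch 3 Batch 4.
Batch 1: 0→2
Batch 2: 2→8
Batch 3: 8→15
Batch 4: 15→24
Sum = 2+8+15+24 = 49.
Difference = 58 − 49 = 9.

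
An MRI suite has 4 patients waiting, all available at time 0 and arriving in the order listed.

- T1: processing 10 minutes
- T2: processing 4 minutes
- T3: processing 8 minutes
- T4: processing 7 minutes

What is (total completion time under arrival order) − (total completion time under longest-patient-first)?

-7

FIFO (arrival order): T1 T2 T3 T4.
T1: 0→10
T2: 10→14
T3: 14→22
T4: 22→29
Sum = 10+14+22+29 = 75.
LPT (decreasing processing time): T1 T3 T4 T2.
T1: 0→10
T3: 10→18
T4: 18→25
T2: 25→29
Sum = 10+18+25+29 = 82.
Difference = 75 − 82 = -7.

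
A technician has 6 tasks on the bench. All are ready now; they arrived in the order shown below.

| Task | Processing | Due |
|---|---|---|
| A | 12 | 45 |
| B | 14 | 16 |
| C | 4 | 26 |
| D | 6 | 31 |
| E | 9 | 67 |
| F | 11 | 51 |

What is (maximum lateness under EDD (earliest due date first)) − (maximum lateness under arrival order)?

-12

EDD (increasing due date): B C D A F E.
B: 0→14, due 16, lateness -2
C: 14→18, due 26, lateness -8
D: 18→24, due 31, lateness -7
A: 24→36, due 45, lateness -9
F: 36→47, due 51, lateness -4
E: 47→56, due 67, lateness -11
Maximum = -2.
FIFO (arrival order): A B C D E F.
A: 0→12, due 45, lateness -33
B: 12→26, due 16, lateness 10
C: 26→30, due 26, lateness 4
D: 30→36, due 31, lateness 5
E: 36→45, due 67, lateness -22
F: 45→56, due 51, lateness 5
Maximum = 10.
Difference = -2 − 10 = -12.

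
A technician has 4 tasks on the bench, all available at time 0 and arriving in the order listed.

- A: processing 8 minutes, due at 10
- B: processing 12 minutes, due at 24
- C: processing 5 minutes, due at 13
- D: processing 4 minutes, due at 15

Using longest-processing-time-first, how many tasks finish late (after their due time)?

LPT (decreasing processing time): B A C D.
B: 0→12, due 24, tardiness 0
A: 12→20, due 10, tardiness 10
C: 20→25, due 13, tardiness 12
D: 25→29, due 15, tardiness 14
Late tasks: 3.

3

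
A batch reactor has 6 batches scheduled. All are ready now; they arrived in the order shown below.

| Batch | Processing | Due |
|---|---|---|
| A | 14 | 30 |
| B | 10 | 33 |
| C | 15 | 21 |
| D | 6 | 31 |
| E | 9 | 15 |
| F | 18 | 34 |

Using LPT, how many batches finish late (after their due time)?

LPT (decreasing processing time): F C A B E D.
F: 0→18, due 34, tardiness 0
C: 18→33, due 21, tardiness 12
A: 33→47, due 30, tardiness 17
B: 47→57, due 33, tardiness 24
E: 57→66, due 15, tardiness 51
D: 66→72, due 31, tardiness 41
Late batches: 5.

5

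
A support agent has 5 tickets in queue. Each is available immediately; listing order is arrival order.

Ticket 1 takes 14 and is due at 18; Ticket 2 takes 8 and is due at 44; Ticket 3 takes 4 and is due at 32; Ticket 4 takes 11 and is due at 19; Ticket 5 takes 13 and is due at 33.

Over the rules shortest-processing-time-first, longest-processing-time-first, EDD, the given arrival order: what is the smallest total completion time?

SPT (increasing processing time): Ticket 3 Ticket 2 Ticket 4 Ticket 5 Ticket 1.
Ticket 3: 0→4
Ticket 2: 4→12
Ticket 4: 12→23
Ticket 5: 23→36
Ticket 1: 36→50
Sum = 4+12+23+36+50 = 125.
LPT (decreasing processing time): Ticket 1 Ticket 5 Ticket 4 Ticket 2 Ticket 3.
Ticket 1: 0→14
Ticket 5: 14→27
Ticket 4: 27→38
Ticket 2: 38→46
Ticket 3: 46→50
Sum = 14+27+38+46+50 = 175.
EDD (increasing due date): Ticket 1 Ticket 4 Ticket 3 Ticket 5 Ticket 2.
Ticket 1: 0→14
Ticket 4: 14→25
Ticket 3: 25→29
Ticket 5: 29→42
Ticket 2: 42→50
Sum = 14+25+29+42+50 = 160.
FIFO (arrival order): Ticket 1 Ticket 2 Ticket 3 Ticket 4 Ticket 5.
Ticket 1: 0→14
Ticket 2: 14→22
Ticket 3: 22→26
Ticket 4: 26→37
Ticket 5: 37→50
Sum = 14+22+26+37+50 = 149.
SPT 125, LPT 175, EDD 160, FIFO 149 → minimum 125.

125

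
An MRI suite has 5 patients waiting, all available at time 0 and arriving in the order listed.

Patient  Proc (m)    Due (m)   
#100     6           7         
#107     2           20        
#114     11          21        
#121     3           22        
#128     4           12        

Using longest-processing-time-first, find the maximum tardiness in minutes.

LPT (decreasing processing time): #114 #100 #128 #121 #107.
#114: 0→11, due 21, tardiness 0
#100: 11→17, due 7, tardiness 10
#128: 17→21, due 12, tardiness 9
#121: 21→24, due 22, tardiness 2
#107: 24→26, due 20, tardiness 6
Maximum = 10.

10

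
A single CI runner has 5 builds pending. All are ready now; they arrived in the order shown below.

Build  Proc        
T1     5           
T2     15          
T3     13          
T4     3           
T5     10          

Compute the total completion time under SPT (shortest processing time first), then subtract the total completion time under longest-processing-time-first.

SPT (increasing processing time): T4 T1 T5 T3 T2.
T4: 0→3
T1: 3→8
T5: 8→18
T3: 18→31
T2: 31→46
Sum = 3+8+18+31+46 = 106.
LPT (decreasing processing time): T2 T3 T5 T1 T4.
T2: 0→15
T3: 15→28
T5: 28→38
T1: 38→43
T4: 43→46
Sum = 15+28+38+43+46 = 170.
Difference = 106 − 170 = -64.

-64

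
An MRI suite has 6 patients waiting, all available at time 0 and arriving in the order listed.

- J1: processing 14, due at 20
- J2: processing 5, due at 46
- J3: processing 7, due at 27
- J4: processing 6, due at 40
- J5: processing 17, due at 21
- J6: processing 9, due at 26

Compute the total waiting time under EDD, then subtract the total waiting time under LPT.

-3

EDD (increasing due date): J1 J5 J6 J3 J4 J2.
J1: waits 0, runs 0→14
J5: waits 14, runs 14→31
J6: waits 31, runs 31→40
J3: waits 40, runs 40→47
J4: waits 47, runs 47→53
J2: waits 53, runs 53→58
Sum = 0+14+31+40+47+53 = 185.
LPT (decreasing processing time): J5 J1 J6 J3 J4 J2.
J5: waits 0, runs 0→17
J1: waits 17, runs 17→31
J6: waits 31, runs 31→40
J3: waits 40, runs 40→47
J4: waits 47, runs 47→53
J2: waits 53, runs 53→58
Sum = 0+17+31+40+47+53 = 188.
Difference = 185 − 188 = -3.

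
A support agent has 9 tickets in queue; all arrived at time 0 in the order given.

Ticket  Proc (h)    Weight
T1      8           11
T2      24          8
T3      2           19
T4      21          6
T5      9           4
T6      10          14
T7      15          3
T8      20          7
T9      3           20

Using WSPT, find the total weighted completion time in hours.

WSPT (decreasing weight/processing-time ratio): T3 T9 T6 T1 T5 T8 T2 T4 T7.
T3: finishes 2, weight 19, w·C = 38
T9: finishes 5, weight 20, w·C = 100
T6: finishes 15, weight 14, w·C = 210
T1: finishes 23, weight 11, w·C = 253
T5: finishes 32, weight 4, w·C = 128
T8: finishes 52, weight 7, w·C = 364
T2: finishes 76, weight 8, w·C = 608
T4: finishes 97, weight 6, w·C = 582
T7: finishes 112, weight 3, w·C = 336
Sum = 38+100+210+253+128+364+608+582+336 = 2619.

2619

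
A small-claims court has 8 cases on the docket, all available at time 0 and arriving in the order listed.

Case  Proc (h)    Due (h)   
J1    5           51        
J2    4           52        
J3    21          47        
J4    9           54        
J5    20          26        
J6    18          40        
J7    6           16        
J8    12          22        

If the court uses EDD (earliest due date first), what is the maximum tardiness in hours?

EDD (increasing due date): J7 J8 J5 J6 J3 J1 J2 J4.
J7: 0→6, due 16, tardiness 0
J8: 6→18, due 22, tardiness 0
J5: 18→38, due 26, tardiness 12
J6: 38→56, due 40, tardiness 16
J3: 56→77, due 47, tardiness 30
J1: 77→82, due 51, tardiness 31
J2: 82→86, due 52, tardiness 34
J4: 86→95, due 54, tardiness 41
Maximum = 41.

41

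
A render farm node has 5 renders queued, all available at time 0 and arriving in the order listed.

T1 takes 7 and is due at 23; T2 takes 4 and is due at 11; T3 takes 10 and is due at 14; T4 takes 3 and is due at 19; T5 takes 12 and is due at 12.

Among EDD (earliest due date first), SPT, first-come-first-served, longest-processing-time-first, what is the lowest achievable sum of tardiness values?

EDD (increasing due date): T2 T5 T3 T4 T1.
T2: 0→4, due 11, tardiness 0
T5: 4→16, due 12, tardiness 4
T3: 16→26, due 14, tardiness 12
T4: 26→29, due 19, tardiness 10
T1: 29→36, due 23, tardiness 13
Sum = 0+4+12+10+13 = 39.
SPT (increasing processing time): T4 T2 T1 T3 T5.
T4: 0→3, due 19, tardiness 0
T2: 3→7, due 11, tardiness 0
T1: 7→14, due 23, tardiness 0
T3: 14→24, due 14, tardiness 10
T5: 24→36, due 12, tardiness 24
Sum = 0+0+0+10+24 = 34.
FIFO (arrival order): T1 T2 T3 T4 T5.
T1: 0→7, due 23, tardiness 0
T2: 7→11, due 11, tardiness 0
T3: 11→21, due 14, tardiness 7
T4: 21→24, due 19, tardiness 5
T5: 24→36, due 12, tardiness 24
Sum = 0+0+7+5+24 = 36.
LPT (decreasing processing time): T5 T3 T1 T2 T4.
T5: 0→12, due 12, tardiness 0
T3: 12→22, due 14, tardiness 8
T1: 22→29, due 23, tardiness 6
T2: 29→33, due 11, tardiness 22
T4: 33→36, due 19, tardiness 17
Sum = 0+8+6+22+17 = 53.
EDD 39, SPT 34, FIFO 36, LPT 53 → minimum 34.

34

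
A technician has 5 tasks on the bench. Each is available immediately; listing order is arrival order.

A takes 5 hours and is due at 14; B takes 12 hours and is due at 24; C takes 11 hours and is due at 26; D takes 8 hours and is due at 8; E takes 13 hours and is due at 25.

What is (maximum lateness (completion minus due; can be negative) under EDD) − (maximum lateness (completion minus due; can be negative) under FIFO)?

EDD (increasing due date): D A B E C.
D: 0→8, due 8, lateness 0
A: 8→13, due 14, lateness -1
B: 13→25, due 24, lateness 1
E: 25→38, due 25, lateness 13
C: 38→49, due 26, lateness 23
Maximum = 23.
FIFO (arrival order): A B C D E.
A: 0→5, due 14, lateness -9
B: 5→17, due 24, lateness -7
C: 17→28, due 26, lateness 2
D: 28→36, due 8, lateness 28
E: 36→49, due 25, lateness 24
Maximum = 28.
Difference = 23 − 28 = -5.

-5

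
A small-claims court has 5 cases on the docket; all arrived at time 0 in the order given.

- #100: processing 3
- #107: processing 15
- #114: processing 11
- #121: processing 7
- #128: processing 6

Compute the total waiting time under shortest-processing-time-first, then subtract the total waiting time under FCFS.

-31

SPT (increasing processing time): #100 #128 #121 #114 #107.
#100: waits 0, runs 0→3
#128: waits 3, runs 3→9
#121: waits 9, runs 9→16
#114: waits 16, runs 16→27
#107: waits 27, runs 27→42
Sum = 0+3+9+16+27 = 55.
FIFO (arrival order): #100 #107 #114 #121 #128.
#100: waits 0, runs 0→3
#107: waits 3, runs 3→18
#114: waits 18, runs 18→29
#121: waits 29, runs 29→36
#128: waits 36, runs 36→42
Sum = 0+3+18+29+36 = 86.
Difference = 55 − 86 = -31.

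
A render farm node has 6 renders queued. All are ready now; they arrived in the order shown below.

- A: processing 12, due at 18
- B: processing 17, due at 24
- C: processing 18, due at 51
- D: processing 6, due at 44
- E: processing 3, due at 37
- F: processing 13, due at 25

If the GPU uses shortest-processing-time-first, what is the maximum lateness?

27

SPT (increasing processing time): E D A F B C.
E: 0→3, due 37, lateness -34
D: 3→9, due 44, lateness -35
A: 9→21, due 18, lateness 3
F: 21→34, due 25, lateness 9
B: 34→51, due 24, lateness 27
C: 51→69, due 51, lateness 18
Maximum = 27.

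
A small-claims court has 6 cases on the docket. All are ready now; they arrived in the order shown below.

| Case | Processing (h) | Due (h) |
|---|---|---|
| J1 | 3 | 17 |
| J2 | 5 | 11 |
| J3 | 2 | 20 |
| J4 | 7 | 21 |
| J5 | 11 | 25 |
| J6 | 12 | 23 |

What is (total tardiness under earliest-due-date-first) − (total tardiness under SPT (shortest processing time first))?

1

EDD (increasing due date): J2 J1 J3 J4 J6 J5.
J2: 0→5, due 11, tardiness 0
J1: 5→8, due 17, tardiness 0
J3: 8→10, due 20, tardiness 0
J4: 10→17, due 21, tardiness 0
J6: 17→29, due 23, tardiness 6
J5: 29→40, due 25, tardiness 15
Sum = 0+0+0+0+6+15 = 21.
SPT (increasing processing time): J3 J1 J2 J4 J5 J6.
J3: 0→2, due 20, tardiness 0
J1: 2→5, due 17, tardiness 0
J2: 5→10, due 11, tardiness 0
J4: 10→17, due 21, tardiness 0
J5: 17→28, due 25, tardiness 3
J6: 28→40, due 23, tardiness 17
Sum = 0+0+0+0+3+17 = 20.
Difference = 21 − 20 = 1.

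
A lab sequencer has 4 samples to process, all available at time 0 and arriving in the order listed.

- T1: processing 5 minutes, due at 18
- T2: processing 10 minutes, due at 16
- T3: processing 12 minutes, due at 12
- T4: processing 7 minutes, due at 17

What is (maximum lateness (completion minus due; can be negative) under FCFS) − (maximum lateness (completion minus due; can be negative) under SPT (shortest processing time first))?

-5

FIFO (arrival order): T1 T2 T3 T4.
T1: 0→5, due 18, lateness -13
T2: 5→15, due 16, lateness -1
T3: 15→27, due 12, lateness 15
T4: 27→34, due 17, lateness 17
Maximum = 17.
SPT (increasing processing time): T1 T4 T2 T3.
T1: 0→5, due 18, lateness -13
T4: 5→12, due 17, lateness -5
T2: 12→22, due 16, lateness 6
T3: 22→34, due 12, lateness 22
Maximum = 22.
Difference = 17 − 22 = -5.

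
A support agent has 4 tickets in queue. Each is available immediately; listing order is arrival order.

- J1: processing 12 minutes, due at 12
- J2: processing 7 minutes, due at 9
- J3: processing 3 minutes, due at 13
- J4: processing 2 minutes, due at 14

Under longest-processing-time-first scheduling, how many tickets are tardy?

3

LPT (decreasing processing time): J1 J2 J3 J4.
J1: 0→12, due 12, tardiness 0
J2: 12→19, due 9, tardiness 10
J3: 19→22, due 13, tardiness 9
J4: 22→24, due 14, tardiness 10
Late tickets: 3.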